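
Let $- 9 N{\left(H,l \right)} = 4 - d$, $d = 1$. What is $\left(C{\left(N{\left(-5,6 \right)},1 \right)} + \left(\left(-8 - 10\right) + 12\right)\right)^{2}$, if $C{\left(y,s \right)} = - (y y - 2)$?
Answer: $\frac{1369}{81} \approx 16.901$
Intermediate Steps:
$N{\left(H,l \right)} = - \frac{1}{3}$ ($N{\left(H,l \right)} = - \frac{4 - 1}{9} = \left(- \frac{1}{9}\right) 3 = - \frac{1}{3}$)
$C{\left(y,s \right)} = 2 - y^{2}$ ($C{\left(y,s \right)} = - (y^{2} - 2) = - (-2 + y^{2}) = 2 - y^{2}$)
$\left(C{\left(N{\left(-5,6 \right)},1 \right)} + \left(\left(-8 - 10\right) + 12\right)\right)^{2} = \left(\left(2 - \left(- \frac{1}{3}\right)^{2}\right) + \left(\left(-8 - 10\right) + 12\right)\right)^{2} = \left(\left(2 - \frac{1}{9}\right) + \left(-18 + 12\right)\right)^{2} = \left(\left(2 - \frac{1}{9}\right) - 6\right)^{2} = \left(\frac{17}{9} - 6\right)^{2} = \left(- \frac{37}{9}\right)^{2} = \frac{1369}{81}$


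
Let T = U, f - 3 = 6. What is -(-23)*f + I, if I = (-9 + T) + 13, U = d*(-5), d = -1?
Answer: 216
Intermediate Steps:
f = 9 (f = 3 + 6 = 9)
U = 5 (U = -1*(-5) = 5)
T = 5
I = 9 (I = (-9 + 5) + 13 = -4 + 13 = 9)
-(-23)*f + I = -(-23)*9 + 9 = -23*(-9) + 9 = 207 + 9 = 216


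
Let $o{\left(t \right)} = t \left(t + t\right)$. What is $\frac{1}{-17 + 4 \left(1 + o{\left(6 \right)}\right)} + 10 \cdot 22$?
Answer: $\frac{60501}{275} \approx 220.0$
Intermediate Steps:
$o{\left(t \right)} = 2 t^{2}$ ($o{\left(t \right)} = t 2 t = 2 t^{2}$)
$\frac{1}{-17 + 4 \left(1 + o{\left(6 \right)}\right)} + 10 \cdot 22 = \frac{1}{-17 + 4 \left(1 + 2 \cdot 6^{2}\right)} + 10 \cdot 22 = \frac{1}{-17 + 4 \left(1 + 2 \cdot 36\right)} + 220 = \frac{1}{-17 + 4 \left(1 + 72\right)} + 220 = \frac{1}{-17 + 4 \cdot 73} + 220 = \frac{1}{-17 + 292} + 220 = \frac{1}{275} + 220 = \frac{60501}{275}$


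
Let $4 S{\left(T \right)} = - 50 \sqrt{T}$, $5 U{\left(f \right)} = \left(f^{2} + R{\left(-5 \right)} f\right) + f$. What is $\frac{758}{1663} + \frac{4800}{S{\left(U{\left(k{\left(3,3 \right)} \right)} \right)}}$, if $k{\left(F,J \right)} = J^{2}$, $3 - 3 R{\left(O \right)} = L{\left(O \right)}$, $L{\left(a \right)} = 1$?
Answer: $\frac{758}{1663} - 16 \sqrt{30} \approx -87.18$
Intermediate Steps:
$R{\left(O \right)} = \frac{2}{3}$ ($R{\left(O \right)} = 1 - \frac{1}{3} = \frac{2}{3}$)
$U{\left(f \right)} = \frac{f}{3} + \frac{f^{2}}{5}$ ($U{\left(f \right)} = \frac{\left(f^{2} + \frac{2 f}{3}\right) + f}{5} = \frac{f^{2} + \frac{5 f}{3}}{5} = \frac{f}{3} + \frac{f^{2}}{5}$)
$S{\left(T \right)} = - \frac{25 \sqrt{T}}{2}$ ($S{\left(T \right)} = \frac{\left(-50\right) \sqrt{T}}{4} = - \frac{25 \sqrt{T}}{2}$)
$\frac{758}{1663} + \frac{4800}{S{\left(U{\left(k{\left(3,3 \right)} \right)} \right)}} = \frac{758}{1663} + \frac{4800}{\left(- \frac{25}{2}\right) \sqrt{\frac{3^{2} \left(5 + 3 \cdot 3^{2}\right)}{15}}} = 758 \cdot \frac{1}{1663} + \frac{4800}{\left(- \frac{25}{2}\right) \sqrt{\frac{1}{15} \cdot 9 \left(5 + 3 \cdot 9\right)}} = \frac{758}{1663} + \frac{4800}{\left(- \frac{25}{2}\right) \sqrt{\frac{1}{15} \cdot 9 \left(5 + 27\right)}} = \frac{758}{1663} + \frac{4800}{\left(- \frac{25}{2}\right) \sqrt{\frac{1}{15} \cdot 9 \cdot 32}} = \frac{758}{1663} + \frac{4800}{\left(- \frac{25}{2}\right) \sqrt{\frac{96}{5}}} = \frac{758}{1663} + \frac{4800}{\left(- \frac{25}{2}\right) \frac{4 \sqrt{30}}{5}} = \frac{758}{1663} + \frac{4800}{\left(-10\right) \sqrt{30}} = \frac{758}{1663} + 4800 \left(- \frac{\sqrt{30}}{300}\right) = \frac{758}{1663} - 16 \sqrt{30}$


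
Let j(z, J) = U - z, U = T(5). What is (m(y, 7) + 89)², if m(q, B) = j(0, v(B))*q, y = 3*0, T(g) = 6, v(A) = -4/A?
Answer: 7921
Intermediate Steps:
y = 0
U = 6
j(z, J) = 6 - z
m(q, B) = 6*q (m(q, B) = (6 - 1*0)*q = (6 + 0)*q = 6*q)
(m(y, 7) + 89)² = (6*0 + 89)² = (0 + 89)² = 89² = 7921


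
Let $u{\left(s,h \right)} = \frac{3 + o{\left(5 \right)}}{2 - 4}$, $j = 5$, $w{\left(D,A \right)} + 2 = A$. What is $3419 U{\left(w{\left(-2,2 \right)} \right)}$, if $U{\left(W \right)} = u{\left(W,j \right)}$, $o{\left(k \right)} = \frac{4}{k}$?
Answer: $- \frac{64961}{10} \approx -6496.1$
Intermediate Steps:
$w{\left(D,A \right)} = -2 + A$
$u{\left(s,h \right)} = - \frac{19}{10}$ ($u{\left(s,h \right)} = \frac{3 + \frac{4}{5}}{2 - 4} = \frac{3 + 4 \cdot \frac{1}{5}}{-2} = \left(3 + \frac{4}{5}\right) \left(- \frac{1}{2}\right) = \frac{19}{5} \left(- \frac{1}{2}\right) = - \frac{19}{10}$)
$U{\left(W \right)} = - \frac{19}{10}$
$3419 U{\left(w{\left(-2,2 \right)} \right)} = 3419 \left(- \frac{19}{10}\right) = - \frac{64961}{10}$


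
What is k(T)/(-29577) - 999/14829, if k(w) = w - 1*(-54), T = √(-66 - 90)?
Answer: -3372021/48733037 - 2*I*√39/29577 ≈ -0.069194 - 0.00042229*I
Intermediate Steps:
T = 2*I*√39 (T = √(-156) = 2*I*√39 ≈ 12.49*I)
k(w) = 54 + w (k(w) = w + 54 = 54 + w)
k(T)/(-29577) - 999/14829 = (54 + 2*I*√39)/(-29577) - 999/14829 = (54 + 2*I*√39)*(-1/29577) - 999*1/14829 = (-18/9859 - 2*I*√39/29577) - 333/4943 = -3372021/48733037 - 2*I*√39/29577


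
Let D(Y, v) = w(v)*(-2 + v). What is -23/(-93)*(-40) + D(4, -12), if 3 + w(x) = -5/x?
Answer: 1629/62 ≈ 26.274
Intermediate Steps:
w(x) = -3 - 5/x
D(Y, v) = (-3 - 5/v)*(-2 + v)
-23/(-93)*(-40) + D(4, -12) = -23/(-93)*(-40) + (1 - 3*(-12) + 10/(-12)) = -23*(-1/93)*(-40) + (1 + 36 + 10*(-1/12)) = (23/93)*(-40) + (1 + 36 - 5/6) = -920/93 + 217/6 = 1629/62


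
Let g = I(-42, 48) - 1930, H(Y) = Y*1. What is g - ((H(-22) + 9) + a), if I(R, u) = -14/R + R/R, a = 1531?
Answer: -10340/3 ≈ -3446.7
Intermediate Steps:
H(Y) = Y
I(R, u) = 1 - 14/R (I(R, u) = -14/R + 1 = 1 - 14/R)
g = -5786/3 (g = (-14 - 42)/(-42) - 1930 = -1/42*(-56) - 1930 = 4/3 - 1930 = -5786/3 ≈ -1928.7)
g - ((H(-22) + 9) + a) = -5786/3 - ((-22 + 9) + 1531) = -5786/3 - (-13 + 1531) = -5786/3 - 1*1518 = -5786/3 - 1518 = -10340/3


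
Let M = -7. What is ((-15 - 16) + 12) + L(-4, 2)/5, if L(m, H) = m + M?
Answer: -106/5 ≈ -21.200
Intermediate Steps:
L(m, H) = -7 + m (L(m, H) = m - 7 = -7 + m)
((-15 - 16) + 12) + L(-4, 2)/5 = ((-15 - 16) + 12) + (-7 - 4)/5 = (-31 + 12) + (⅕)*(-11) = -19 - 11/5 = -106/5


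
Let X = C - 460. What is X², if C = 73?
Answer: 149769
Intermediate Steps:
X = -387 (X = 73 - 460 = -387)
X² = (-387)² = 149769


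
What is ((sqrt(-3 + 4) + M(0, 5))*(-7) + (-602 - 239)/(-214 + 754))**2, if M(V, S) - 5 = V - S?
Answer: 21353641/291600 ≈ 73.229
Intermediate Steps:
M(V, S) = 5 + V - S (M(V, S) = 5 + (V - S) = 5 + V - S)
((sqrt(-3 + 4) + M(0, 5))*(-7) + (-602 - 239)/(-214 + 754))**2 = ((sqrt(-3 + 4) + (5 + 0 - 1*5))*(-7) + (-602 - 239)/(-214 + 754))**2 = ((sqrt(1) + (5 + 0 - 5))*(-7) - 841/540)**2 = ((1 + 0)*(-7) - 841*1/540)**2 = (1*(-7) - 841/540)**2 = (-7 - 841/540)**2 = (-4621/540)**2 = 21353641/291600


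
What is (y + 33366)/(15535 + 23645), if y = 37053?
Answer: 23473/13060 ≈ 1.7973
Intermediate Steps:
(y + 33366)/(15535 + 23645) = (37053 + 33366)/(15535 + 23645) = 70419/39180 = 70419*(1/39180) = 23473/13060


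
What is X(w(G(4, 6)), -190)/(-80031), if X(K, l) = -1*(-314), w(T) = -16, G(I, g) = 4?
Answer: -314/80031 ≈ -0.0039235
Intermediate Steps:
X(K, l) = 314
X(w(G(4, 6)), -190)/(-80031) = 314/(-80031) = 314*(-1/80031) = -314/80031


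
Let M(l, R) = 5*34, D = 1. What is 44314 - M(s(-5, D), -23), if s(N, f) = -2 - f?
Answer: 44144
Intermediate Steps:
M(l, R) = 170
44314 - M(s(-5, D), -23) = 44314 - 1*170 = 44314 - 170 = 44144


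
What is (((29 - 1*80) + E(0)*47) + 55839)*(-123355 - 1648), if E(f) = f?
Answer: -6973667364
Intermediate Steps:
(((29 - 1*80) + E(0)*47) + 55839)*(-123355 - 1648) = (((29 - 1*80) + 0*47) + 55839)*(-123355 - 1648) = (((29 - 80) + 0) + 55839)*(-125003) = ((-51 + 0) + 55839)*(-125003) = (-51 + 55839)*(-125003) = 55788*(-125003) = -6973667364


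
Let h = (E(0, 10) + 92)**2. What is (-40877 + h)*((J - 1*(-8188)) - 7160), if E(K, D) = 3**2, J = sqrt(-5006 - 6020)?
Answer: -31534928 - 30676*I*sqrt(11026) ≈ -3.1535e+7 - 3.2211e+6*I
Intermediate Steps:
J = I*sqrt(11026) (J = sqrt(-11026) = I*sqrt(11026) ≈ 105.0*I)
E(K, D) = 9
h = 10201 (h = (9 + 92)**2 = 101**2 = 10201)
(-40877 + h)*((J - 1*(-8188)) - 7160) = (-40877 + 10201)*((I*sqrt(11026) - 1*(-8188)) - 7160) = -30676*((I*sqrt(11026) + 8188) - 7160) = -30676*((8188 + I*sqrt(11026)) - 7160) = -30676*(1028 + I*sqrt(11026)) = -31534928 - 30676*I*sqrt(11026)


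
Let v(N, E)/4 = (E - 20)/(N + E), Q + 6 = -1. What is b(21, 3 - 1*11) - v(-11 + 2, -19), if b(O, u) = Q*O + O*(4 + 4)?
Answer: 108/7 ≈ 15.429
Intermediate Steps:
Q = -7 (Q = -6 - 1 = -7)
v(N, E) = 4*(-20 + E)/(E + N) (v(N, E) = 4*((E - 20)/(N + E)) = 4*((-20 + E)/(E + N)) = 4*(-20 + E)/(E + N))
b(O, u) = O (b(O, u) = -7*O + O*(4 + 4) = -7*O + O*8 = -7*O + 8*O = O)
b(21, 3 - 1*11) - v(-11 + 2, -19) = 21 - 4*(-20 - 19)/(-19 + (-11 + 2)) = 21 - 4*(-39)/(-19 - 9) = 21 - 4*(-39)/(-28) = 21 - 4*(-1)*(-39)/28 = 21 - 1*39/7 = 21 - 39/7 = 108/7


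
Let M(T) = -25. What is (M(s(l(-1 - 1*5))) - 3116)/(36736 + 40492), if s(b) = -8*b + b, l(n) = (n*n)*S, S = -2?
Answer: -3141/77228 ≈ -0.040672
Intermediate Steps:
l(n) = -2*n**2 (l(n) = (n*n)*(-2) = n**2*(-2) = -2*n**2)
s(b) = -7*b
(M(s(l(-1 - 1*5))) - 3116)/(36736 + 40492) = (-25 - 3116)/(36736 + 40492) = -3141/77228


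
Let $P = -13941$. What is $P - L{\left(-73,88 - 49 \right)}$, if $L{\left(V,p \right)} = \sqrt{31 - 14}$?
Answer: $-13941 - \sqrt{17} \approx -13945.0$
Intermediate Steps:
$L{\left(V,p \right)} = \sqrt{17}$
$P - L{\left(-73,88 - 49 \right)} = -13941 - \sqrt{17}$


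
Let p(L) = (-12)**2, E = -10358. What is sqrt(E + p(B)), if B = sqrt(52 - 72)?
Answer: I*sqrt(10214) ≈ 101.06*I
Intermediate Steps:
B = 2*I*sqrt(5) (B = sqrt(-20) = 2*I*sqrt(5) ≈ 4.4721*I)
p(L) = 144
sqrt(E + p(B)) = sqrt(-10358 + 144) = sqrt(-10214) = I*sqrt(10214)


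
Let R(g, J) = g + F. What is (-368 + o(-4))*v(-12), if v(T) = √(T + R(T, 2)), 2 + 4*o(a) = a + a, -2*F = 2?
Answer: -3705*I/2 ≈ -1852.5*I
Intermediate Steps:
F = -1 (F = -½*2 = -1)
R(g, J) = -1 + g (R(g, J) = g - 1 = -1 + g)
o(a) = -½ + a/2 (o(a) = -½ + (a + a)/4 = -½ + (2*a)/4 = -½ + a/2)
v(T) = √(-1 + 2*T) (v(T) = √(T + (-1 + T)) = √(-1 + 2*T))
(-368 + o(-4))*v(-12) = (-368 + (-½ + (½)*(-4)))*√(-1 + 2*(-12)) = (-368 + (-½ - 2))*√(-1 - 24) = (-368 - 5/2)*√(-25) = -3705*I/2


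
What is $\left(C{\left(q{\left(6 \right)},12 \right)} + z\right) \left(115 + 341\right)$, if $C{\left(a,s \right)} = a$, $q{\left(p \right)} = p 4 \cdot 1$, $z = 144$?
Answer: $76608$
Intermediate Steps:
$q{\left(p \right)} = 4 p$ ($q{\left(p \right)} = 4 p 1 = 4 p$)
$\left(C{\left(q{\left(6 \right)},12 \right)} + z\right) \left(115 + 341\right) = \left(4 \cdot 6 + 144\right) \left(115 + 341\right) = \left(24 + 144\right) 456 = 168 \cdot 456 = 76608$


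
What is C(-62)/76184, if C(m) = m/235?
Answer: -31/8951620 ≈ -3.4631e-6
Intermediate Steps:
C(m) = m/235 (C(m) = m*(1/235) = m/235)
C(-62)/76184 = ((1/235)*(-62))/76184 = -62/235*1/76184 = -31/8951620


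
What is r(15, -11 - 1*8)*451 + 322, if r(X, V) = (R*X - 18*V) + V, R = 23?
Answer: 301590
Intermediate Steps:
r(X, V) = -17*V + 23*X (r(X, V) = (23*X - 18*V) + V = (-18*V + 23*X) + V = -17*V + 23*X)
r(15, -11 - 1*8)*451 + 322 = (-17*(-11 - 1*8) + 23*15)*451 + 322 = (-17*(-11 - 8) + 345)*451 + 322 = (-17*(-19) + 345)*451 + 322 = (323 + 345)*451 + 322 = 668*451 + 322 = 301268 + 322 = 301590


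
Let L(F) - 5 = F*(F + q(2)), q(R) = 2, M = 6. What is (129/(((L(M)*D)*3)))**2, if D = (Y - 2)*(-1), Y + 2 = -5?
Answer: 1849/227529 ≈ 0.0081264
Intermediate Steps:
Y = -7 (Y = -2 - 5 = -7)
D = 9 (D = (-7 - 2)*(-1) = -9*(-1) = 9)
L(F) = 5 + F*(2 + F) (L(F) = 5 + F*(F + 2) = 5 + F*(2 + F))
(129/(((L(M)*D)*3)))**2 = (129/((((5 + 6**2 + 2*6)*9)*3)))**2 = (129/((((5 + 36 + 12)*9)*3)))**2 = (129/(((53*9)*3)))**2 = (129/((477*3)))**2 = (129/1431)**2 = (129*(1/1431))**2 = (43/477)**2 = 1849/227529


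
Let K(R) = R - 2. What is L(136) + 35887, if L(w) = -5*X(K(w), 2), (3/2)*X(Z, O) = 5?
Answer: 107611/3 ≈ 35870.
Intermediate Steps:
K(R) = -2 + R
X(Z, O) = 10/3 (X(Z, O) = (⅔)*5 = 10/3)
L(w) = -50/3 (L(w) = -5*10/3 = -50/3)
L(136) + 35887 = -50/3 + 35887 = 107611/3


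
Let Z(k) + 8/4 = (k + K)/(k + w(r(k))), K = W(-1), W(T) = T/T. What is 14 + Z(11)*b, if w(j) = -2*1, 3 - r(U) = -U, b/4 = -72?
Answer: 206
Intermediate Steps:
b = -288 (b = 4*(-72) = -288)
W(T) = 1
r(U) = 3 + U (r(U) = 3 - (-1)*U = 3 + U)
w(j) = -2
K = 1
Z(k) = -2 + (1 + k)/(-2 + k) (Z(k) = -2 + (k + 1)/(k - 2) = -2 + (1 + k)/(-2 + k))
14 + Z(11)*b = 14 + ((5 - 1*11)/(-2 + 11))*(-288) = 14 + ((5 - 11)/9)*(-288) = 14 + ((⅑)*(-6))*(-288) = 14 - ⅔*(-288) = 14 + 192 = 206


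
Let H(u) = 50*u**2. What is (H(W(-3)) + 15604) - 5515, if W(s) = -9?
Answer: 14139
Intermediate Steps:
(H(W(-3)) + 15604) - 5515 = (50*(-9)**2 + 15604) - 5515 = (50*81 + 15604) - 5515 = (4050 + 15604) - 5515 = 19654 - 5515 = 14139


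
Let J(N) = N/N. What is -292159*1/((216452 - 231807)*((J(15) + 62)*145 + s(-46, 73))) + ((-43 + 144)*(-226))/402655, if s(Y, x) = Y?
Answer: -122719747413/2247806961389 ≈ -0.054595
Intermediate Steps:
J(N) = 1
-292159*1/((216452 - 231807)*((J(15) + 62)*145 + s(-46, 73))) + ((-43 + 144)*(-226))/402655 = -292159*1/((216452 - 231807)*((1 + 62)*145 - 46)) + ((-43 + 144)*(-226))/402655 = -292159*(-1/(15355*(63*145 - 46))) + (101*(-226))*(1/402655) = -292159*(-1/(15355*(9135 - 46))) - 22826*1/402655 = -292159/(9089*(-15355)) - 22826/402655 = -292159/(-139561595) - 22826/402655 = -292159*(-1/139561595) - 22826/402655 = 292159/139561595 - 22826/402655 = -122719747413/2247806961389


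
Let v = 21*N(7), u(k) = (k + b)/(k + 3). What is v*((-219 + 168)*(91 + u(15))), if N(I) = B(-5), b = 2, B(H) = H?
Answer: 984725/2 ≈ 4.9236e+5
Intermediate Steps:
N(I) = -5
u(k) = (2 + k)/(3 + k) (u(k) = (k + 2)/(k + 3) = (2 + k)/(3 + k))
v = -105 (v = 21*(-5) = -105)
v*((-219 + 168)*(91 + u(15))) = -105*(-219 + 168)*(91 + (2 + 15)/(3 + 15)) = -(-5355)*(91 + 17/18) = -(-5355)*1655/18 = -105*(-28135/6) = 984725/2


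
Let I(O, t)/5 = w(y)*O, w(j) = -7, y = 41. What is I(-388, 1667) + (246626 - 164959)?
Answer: 95247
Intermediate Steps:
I(O, t) = -35*O (I(O, t) = 5*(-7*O) = -35*O)
I(-388, 1667) + (246626 - 164959) = -35*(-388) + (246626 - 164959) = 13580 + 81667 = 95247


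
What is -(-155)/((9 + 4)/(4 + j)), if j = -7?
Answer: -465/13 ≈ -35.769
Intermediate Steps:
-(-155)/((9 + 4)/(4 + j)) = -(-155)/((9 + 4)/(4 - 7)) = -(-155)/(13/(-3)) = -(-155)/(13*(-1/3)) = -(-155)/(-13/3) = -(-155)*(-3)/13 = -31*15/13 = -465/13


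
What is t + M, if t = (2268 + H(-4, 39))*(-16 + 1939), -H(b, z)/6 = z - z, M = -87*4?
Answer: 4361016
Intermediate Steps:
M = -348
H(b, z) = 0 (H(b, z) = -6*(z - z) = -6*0 = 0)
t = 4361364 (t = (2268 + 0)*(-16 + 1939) = 2268*1923 = 4361364)
t + M = 4361364 - 348 = 4361016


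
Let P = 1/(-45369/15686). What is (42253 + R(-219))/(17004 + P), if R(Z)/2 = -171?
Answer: 1901460159/771438790 ≈ 2.4648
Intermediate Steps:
R(Z) = -342 (R(Z) = 2*(-171) = -342)
P = -15686/45369 (P = 1/(-45369*1/15686) = 1/(-45369/15686) = -15686/45369 ≈ -0.34574)
(42253 + R(-219))/(17004 + P) = (42253 - 342)/(17004 - 15686/45369) = 41911/(771438790/45369) = 41911*(45369/771438790) = 1901460159/771438790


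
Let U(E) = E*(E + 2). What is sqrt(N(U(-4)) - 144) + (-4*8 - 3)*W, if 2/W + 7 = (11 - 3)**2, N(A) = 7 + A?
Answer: -70/57 + I*sqrt(129) ≈ -1.2281 + 11.358*I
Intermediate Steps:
U(E) = E*(2 + E)
W = 2/57 (W = 2/(-7 + (11 - 3)**2) = 2/(-7 + 8**2) = 2/(-7 + 64) = 2/57 ≈ 0.035088)
sqrt(N(U(-4)) - 144) + (-4*8 - 3)*W = sqrt((7 - 4*(2 - 4)) - 144) + (-4*8 - 3)*(2/57) = sqrt((7 - 4*(-2)) - 144) + (-32 - 3)*(2/57) = sqrt((7 + 8) - 144) - 35*2/57 = sqrt(15 - 144) - 70/57 = sqrt(-129) - 70/57 = I*sqrt(129) - 70/57 = -70/57 + I*sqrt(129)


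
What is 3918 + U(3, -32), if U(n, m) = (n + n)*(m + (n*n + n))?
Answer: 3798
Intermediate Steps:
U(n, m) = 2*n*(m + n + n**2) (U(n, m) = (2*n)*(m + (n**2 + n)) = (2*n)*(m + (n + n**2)) = (2*n)*(m + n + n**2) = 2*n*(m + n + n**2))
3918 + U(3, -32) = 3918 + 2*3*(-32 + 3 + 3**2) = 3918 + 2*3*(-32 + 3 + 9) = 3918 + 2*3*(-20) = 3918 - 120 = 3798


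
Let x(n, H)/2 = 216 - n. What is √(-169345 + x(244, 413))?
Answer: I*√169401 ≈ 411.58*I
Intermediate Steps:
x(n, H) = 432 - 2*n (x(n, H) = 2*(216 - n) = 432 - 2*n)
√(-169345 + x(244, 413)) = √(-169345 + (432 - 2*244)) = √(-169345 + (432 - 488)) = √(-169345 - 56) = √(-169401) = I*√169401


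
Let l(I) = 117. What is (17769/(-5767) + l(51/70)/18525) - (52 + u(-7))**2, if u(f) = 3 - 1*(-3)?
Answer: -9223512274/2739325 ≈ -3367.1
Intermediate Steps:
u(f) = 6 (u(f) = 3 + 3 = 6)
(17769/(-5767) + l(51/70)/18525) - (52 + u(-7))**2 = (17769/(-5767) + 117/18525) - (52 + 6)**2 = (17769*(-1/5767) + 117*(1/18525)) - 1*58**2 = (-17769/5767 + 3/475) - 1*3364 = -8422974/2739325 - 3364 = -9223512274/2739325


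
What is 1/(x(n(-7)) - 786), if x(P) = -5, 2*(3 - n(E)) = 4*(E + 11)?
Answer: -1/791 ≈ -0.0012642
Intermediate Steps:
n(E) = -19 - 2*E (n(E) = 3 - 2*(E + 11) = 3 - 2*(11 + E) = 3 - (44 + 4*E)/2 = 3 + (-22 - 2*E) = -19 - 2*E)
1/(x(n(-7)) - 786) = 1/(-5 - 786) = 1/(-791) = -1/791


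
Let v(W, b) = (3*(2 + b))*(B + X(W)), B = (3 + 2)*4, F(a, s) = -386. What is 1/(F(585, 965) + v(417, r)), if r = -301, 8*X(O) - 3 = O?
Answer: -2/130837 ≈ -1.5286e-5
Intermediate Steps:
X(O) = 3/8 + O/8
B = 20 (B = 5*4 = 20)
v(W, b) = (6 + 3*b)*(163/8 + W/8) (v(W, b) = (3*(2 + b))*(20 + (3/8 + W/8)) = (6 + 3*b)*(163/8 + W/8))
1/(F(585, 965) + v(417, r)) = 1/(-386 + (489/4 + (3/4)*417 + (489/8)*(-301) + (3/8)*417*(-301))) = 1/(-386 + (489/4 + 1251/4 - 147189/8 - 376551/8)) = 1/(-386 - 130065/2) = 1/(-130837/2) = -2/130837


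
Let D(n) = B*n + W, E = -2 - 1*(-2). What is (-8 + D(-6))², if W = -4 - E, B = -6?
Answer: 576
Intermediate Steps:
E = 0 (E = -2 + 2 = 0)
W = -4 (W = -4 - 1*0 = -4 + 0 = -4)
D(n) = -4 - 6*n (D(n) = -6*n - 4 = -4 - 6*n)
(-8 + D(-6))² = (-8 + (-4 - 6*(-6)))² = (-8 + (-4 + 36))² = (-8 + 32)² = 24² = 576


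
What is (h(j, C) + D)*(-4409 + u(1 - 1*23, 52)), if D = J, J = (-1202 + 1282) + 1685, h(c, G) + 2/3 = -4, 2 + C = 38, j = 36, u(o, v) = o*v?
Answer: -9775131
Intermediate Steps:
C = 36 (C = -2 + 38 = 36)
h(c, G) = -14/3 (h(c, G) = -⅔ - 4 = -14/3)
J = 1765 (J = 80 + 1685 = 1765)
D = 1765
(h(j, C) + D)*(-4409 + u(1 - 1*23, 52)) = (-14/3 + 1765)*(-4409 + (1 - 1*23)*52) = 5281*(-4409 + (1 - 23)*52)/3 = 5281*(-4409 - 22*52)/3 = 5281*(-4409 - 1144)/3 = (5281/3)*(-5553) = -9775131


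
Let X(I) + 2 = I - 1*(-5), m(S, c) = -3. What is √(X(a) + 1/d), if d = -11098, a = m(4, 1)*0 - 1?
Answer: √246320110/11098 ≈ 1.4142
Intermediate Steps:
a = -1 (a = -3*0 - 1 = 0 - 1 = -1)
X(I) = 3 + I (X(I) = -2 + (I - 1*(-5)) = -2 + (I + 5) = -2 + (5 + I) = 3 + I)
√(X(a) + 1/d) = √((3 - 1) + 1/(-11098)) = √(2 - 1/11098) = √(22195/11098) = √246320110/11098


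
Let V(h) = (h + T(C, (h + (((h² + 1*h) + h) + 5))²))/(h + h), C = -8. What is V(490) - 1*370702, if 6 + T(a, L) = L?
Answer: 57995193149/980 ≈ 5.9179e+7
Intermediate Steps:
T(a, L) = -6 + L
V(h) = (-6 + h + (5 + h² + 3*h)²)/(2*h) (V(h) = (h + (-6 + (h + (((h² + 1*h) + h) + 5))²))/(h + h) = (h + (-6 + (h + (((h² + h) + h) + 5))²))/((2*h)) = (h + (-6 + (h + (((h + h²) + h) + 5))²))*(1/(2*h)) = (h + (-6 + (h + ((h² + 2*h) + 5))²))*(1/(2*h)) = (h + (-6 + (h + (5 + h² + 2*h))²))*(1/(2*h)) = (h + (-6 + (5 + h² + 3*h)²))*(1/(2*h)) = (-6 + h + (5 + h² + 3*h)²)*(1/(2*h)) = (-6 + h + (5 + h² + 3*h)²)/(2*h))
V(490) - 1*370702 = (½)*(-6 + 490 + (5 + 490² + 3*490)²)/490 - 1*370702 = (½)*(1/490)*(-6 + 490 + (5 + 240100 + 1470)²) - 370702 = (½)*(1/490)*(-6 + 490 + 241575²) - 370702 = (½)*(1/490)*(-6 + 490 + 58358480625) - 370702 = (½)*(1/490)*58358481109 - 370702 = 58358481109/980 - 370702 = 57995193149/980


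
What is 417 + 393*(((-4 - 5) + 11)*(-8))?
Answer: -5871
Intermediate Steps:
417 + 393*(((-4 - 5) + 11)*(-8)) = 417 + 393*((-9 + 11)*(-8)) = 417 + 393*(2*(-8)) = 417 + 393*(-16) = 417 - 6288 = -5871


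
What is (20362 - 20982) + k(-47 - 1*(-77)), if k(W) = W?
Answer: -590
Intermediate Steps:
(20362 - 20982) + k(-47 - 1*(-77)) = (20362 - 20982) + (-47 - 1*(-77)) = -620 + (-47 + 77) = -620 + 30 = -590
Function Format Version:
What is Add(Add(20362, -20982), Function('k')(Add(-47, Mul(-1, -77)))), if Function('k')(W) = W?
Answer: -590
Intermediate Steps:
Add(Add(20362, -20982), Function('k')(Add(-47, Mul(-1, -77)))) = Add(Add(20362, -20982), Add(-47, Mul(-1, -77))) = Add(-620, Add(-47, 77)) = Add(-620, 30) = -590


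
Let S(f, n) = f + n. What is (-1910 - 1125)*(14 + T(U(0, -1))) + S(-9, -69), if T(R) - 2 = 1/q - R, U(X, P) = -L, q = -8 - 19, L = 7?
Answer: -1883806/27 ≈ -69771.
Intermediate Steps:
q = -27
U(X, P) = -7 (U(X, P) = -1*7 = -7)
T(R) = 53/27 - R (T(R) = 2 + (1/(-27) - R) = 2 + (-1/27 - R) = 53/27 - R)
(-1910 - 1125)*(14 + T(U(0, -1))) + S(-9, -69) = (-1910 - 1125)*(14 + (53/27 - 1*(-7))) + (-9 - 69) = -3035*(14 + (53/27 + 7)) - 78 = -3035*(14 + 242/27) - 78 = -3035*620/27 - 78 = -1881700/27 - 78 = -1883806/27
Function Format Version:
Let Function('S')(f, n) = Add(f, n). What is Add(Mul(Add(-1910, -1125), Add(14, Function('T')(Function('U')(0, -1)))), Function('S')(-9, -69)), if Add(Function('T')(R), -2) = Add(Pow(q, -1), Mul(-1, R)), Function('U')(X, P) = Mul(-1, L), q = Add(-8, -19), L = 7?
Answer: Rational(-1883806, 27) ≈ -69771.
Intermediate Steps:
q = -27
Function('U')(X, P) = -7 (Function('U')(X, P) = Mul(-1, 7) = -7)
Function('T')(R) = Add(Rational(53, 27), Mul(-1, R)) (Function('T')(R) = Add(2, Add(Pow(-27, -1), Mul(-1, R))) = Add(2, Add(Rational(-1, 27), Mul(-1, R))) = Add(Rational(53, 27), Mul(-1, R)))
Add(Mul(Add(-1910, -1125), Add(14, Function('T')(Function('U')(0, -1)))), Function('S')(-9, -69)) = Add(Mul(Add(-1910, -1125), Add(14, Add(Rational(53, 27), Mul(-1, -7)))), Add(-9, -69)) = Add(Mul(-3035, Add(14, Add(Rational(53, 27), 7))), -78) = Add(Mul(-3035, Add(14, Rational(242, 27))), -78) = Add(Mul(-3035, Rational(620, 27)), -78) = Add(Rational(-1881700, 27), -78) = Rational(-1883806, 27)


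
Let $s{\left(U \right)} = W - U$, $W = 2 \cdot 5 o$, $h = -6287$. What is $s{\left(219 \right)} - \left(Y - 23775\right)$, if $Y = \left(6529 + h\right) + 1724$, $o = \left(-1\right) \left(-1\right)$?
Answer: $21600$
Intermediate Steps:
$o = 1$
$W = 10$ ($W = 2 \cdot 5 \cdot 1 = 10 \cdot 1 = 10$)
$s{\left(U \right)} = 10 - U$
$Y = 1966$ ($Y = \left(6529 - 6287\right) + 1724 = 242 + 1724 = 1966$)
$s{\left(219 \right)} - \left(Y - 23775\right) = \left(10 - 219\right) - \left(1966 - 23775\right) = \left(10 - 219\right) - -21809 = -209 + 21809 = 21600$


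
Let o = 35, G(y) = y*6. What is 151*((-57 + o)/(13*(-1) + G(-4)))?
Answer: 3322/37 ≈ 89.784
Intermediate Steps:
G(y) = 6*y
151*((-57 + o)/(13*(-1) + G(-4))) = 151*((-57 + 35)/(13*(-1) + 6*(-4))) = 151*(-22/(-13 - 24)) = 151*(-22/(-37)) = 151*(-22*(-1/37)) = 151*(22/37) = 3322/37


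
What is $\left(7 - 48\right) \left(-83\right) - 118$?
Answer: $3285$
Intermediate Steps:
$\left(7 - 48\right) \left(-83\right) - 118 = \left(-41\right) \left(-83\right) - 118 = 3403 - 118 = 3285$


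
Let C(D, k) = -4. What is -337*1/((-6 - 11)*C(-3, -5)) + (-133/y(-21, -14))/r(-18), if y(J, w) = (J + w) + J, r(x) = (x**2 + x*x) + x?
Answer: -424297/85680 ≈ -4.9521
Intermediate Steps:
r(x) = x + 2*x**2 (r(x) = (x**2 + x**2) + x = 2*x**2 + x = x + 2*x**2)
y(J, w) = w + 2*J
-337*1/((-6 - 11)*C(-3, -5)) + (-133/y(-21, -14))/r(-18) = -337*(-1/(4*(-6 - 11))) + (-133/(-14 + 2*(-21)))/((-18*(1 + 2*(-18)))) = -337/((-4*(-17))) + (-133/(-14 - 42))/((-18*(1 - 36))) = -337/68 + (-133/(-56))/((-18*(-35))) = -337*1/68 - 133*(-1/56)/630 = -337/68 + (19/8)*(1/630) = -337/68 + 19/5040 = -424297/85680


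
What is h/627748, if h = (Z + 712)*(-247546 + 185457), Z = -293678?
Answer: 9094982987/313874 ≈ 28977.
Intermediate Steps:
h = 18189965974 (h = (-293678 + 712)*(-247546 + 185457) = -292966*(-62089) = 18189965974)
h/627748 = 18189965974/627748 = 18189965974*(1/627748) = 9094982987/313874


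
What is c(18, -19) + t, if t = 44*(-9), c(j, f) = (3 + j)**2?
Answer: 45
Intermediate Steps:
t = -396
c(18, -19) + t = (3 + 18)**2 - 396 = 21**2 - 396 = 441 - 396 = 45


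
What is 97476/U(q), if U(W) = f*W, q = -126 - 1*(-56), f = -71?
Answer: 48738/2485 ≈ 19.613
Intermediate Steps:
q = -70 (q = -126 + 56 = -70)
U(W) = -71*W
97476/U(q) = 97476/((-71*(-70))) = 97476/4970 = 97476*(1/4970) = 48738/2485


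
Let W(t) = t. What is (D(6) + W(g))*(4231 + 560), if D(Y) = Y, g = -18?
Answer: -57492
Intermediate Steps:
(D(6) + W(g))*(4231 + 560) = (6 - 18)*(4231 + 560) = -12*4791 = -57492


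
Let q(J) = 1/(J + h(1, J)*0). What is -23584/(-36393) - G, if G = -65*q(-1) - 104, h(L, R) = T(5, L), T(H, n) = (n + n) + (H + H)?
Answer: 1442911/36393 ≈ 39.648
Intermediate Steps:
T(H, n) = 2*H + 2*n (T(H, n) = 2*n + 2*H = 2*H + 2*n)
h(L, R) = 10 + 2*L (h(L, R) = 2*5 + 2*L = 10 + 2*L)
q(J) = 1/J (q(J) = 1/(J + (10 + 2*1)*0) = 1/(J + (10 + 2)*0) = 1/(J + 12*0) = 1/(J + 0) = 1/J)
G = -39 (G = -65/(-1) - 104 = -65*(-1) - 104 = 65 - 104 = -39)
-23584/(-36393) - G = -23584/(-36393) - 1*(-39) = -23584*(-1/36393) + 39 = 23584/36393 + 39 = 1442911/36393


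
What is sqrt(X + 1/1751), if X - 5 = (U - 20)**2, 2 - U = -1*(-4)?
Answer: 4*sqrt(93704765)/1751 ≈ 22.113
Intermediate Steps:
U = -2 (U = 2 - (-1)*(-4) = 2 - 1*4 = 2 - 4 = -2)
X = 489 (X = 5 + (-2 - 20)**2 = 5 + (-22)**2 = 5 + 484 = 489)
sqrt(X + 1/1751) = sqrt(489 + 1/1751) = sqrt(856240/1751) = 4*sqrt(93704765)/1751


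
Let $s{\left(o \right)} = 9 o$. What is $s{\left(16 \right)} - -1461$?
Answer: $1605$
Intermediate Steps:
$s{\left(16 \right)} - -1461 = 9 \cdot 16 - -1461 = 144 + 1461 = 1605$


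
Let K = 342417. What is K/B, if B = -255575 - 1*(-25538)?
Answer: -114139/76679 ≈ -1.4885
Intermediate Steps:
B = -230037 (B = -255575 + 25538 = -230037)
K/B = 342417/(-230037) = 342417*(-1/230037) = -114139/76679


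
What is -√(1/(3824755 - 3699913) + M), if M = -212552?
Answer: -I*√3312734502023286/124842 ≈ -461.03*I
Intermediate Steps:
-√(1/(3824755 - 3699913) + M) = -√(1/(3824755 - 3699913) - 212552) = -√(1/124842 - 212552) = -√(-26535416783/124842) = -I*√3312734502023286/124842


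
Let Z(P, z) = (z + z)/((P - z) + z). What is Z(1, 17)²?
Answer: 1156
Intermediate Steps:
Z(P, z) = 2*z/P (Z(P, z) = (2*z)/P = 2*z/P)
Z(1, 17)² = (2*17/1)² = (2*17*1)² = 34² = 1156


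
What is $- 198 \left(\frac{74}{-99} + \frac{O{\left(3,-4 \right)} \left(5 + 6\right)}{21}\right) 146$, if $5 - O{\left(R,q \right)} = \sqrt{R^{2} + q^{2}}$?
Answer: $21608$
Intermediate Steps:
$O{\left(R,q \right)} = 5 - \sqrt{R^{2} + q^{2}}$
$- 198 \left(\frac{74}{-99} + \frac{O{\left(3,-4 \right)} \left(5 + 6\right)}{21}\right) 146 = - 198 \left(\frac{74}{-99} + \frac{\left(5 - \sqrt{3^{2} + \left(-4\right)^{2}}\right) \left(5 + 6\right)}{21}\right) 146 = - 198 \left(74 \left(- \frac{1}{99}\right) + \left(5 - \sqrt{9 + 16}\right) 11 \cdot \frac{1}{21}\right) 146 = - 198 \left(- \frac{74}{99} + \left(5 - \sqrt{25}\right) 11 \cdot \frac{1}{21}\right) 146 = - 198 \left(- \frac{74}{99} + \left(5 - 5\right) 11 \cdot \frac{1}{21}\right) 146 = - 198 \left(- \frac{74}{99} + 0 \cdot 11 \cdot \frac{1}{21}\right) 146 = - 198 \left(- \frac{74}{99} + 0 \cdot \frac{1}{21}\right) 146 = - 198 \left(- \frac{74}{99} + 0\right) 146 = \left(-198\right) \left(- \frac{74}{99}\right) 146 = 148 \cdot 146 = 21608$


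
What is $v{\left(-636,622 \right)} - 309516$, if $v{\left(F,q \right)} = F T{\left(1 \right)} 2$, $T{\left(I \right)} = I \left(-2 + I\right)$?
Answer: $-308244$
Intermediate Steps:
$v{\left(F,q \right)} = - 2 F$ ($v{\left(F,q \right)} = F 1 \left(-2 + 1\right) 2 = F 1 \left(-1\right) 2 = F \left(-1\right) 2 = - F 2 = - 2 F$)
$v{\left(-636,622 \right)} - 309516 = \left(-2\right) \left(-636\right) - 309516 = 1272 - 309516 = -308244$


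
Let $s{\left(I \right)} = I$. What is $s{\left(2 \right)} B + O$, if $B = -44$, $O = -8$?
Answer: $-96$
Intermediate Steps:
$s{\left(2 \right)} B + O = 2 \left(-44\right) - 8 = -88 - 8 = -96$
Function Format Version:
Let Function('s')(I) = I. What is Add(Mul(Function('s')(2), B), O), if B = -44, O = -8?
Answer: -96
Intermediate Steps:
Add(Mul(Function('s')(2), B), O) = Add(Mul(2, -44), -8) = Add(-88, -8) = -96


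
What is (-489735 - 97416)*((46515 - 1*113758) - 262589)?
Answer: 193661188632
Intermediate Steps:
(-489735 - 97416)*((46515 - 1*113758) - 262589) = -587151*((46515 - 113758) - 262589) = -587151*(-67243 - 262589) = -587151*(-329832) = 193661188632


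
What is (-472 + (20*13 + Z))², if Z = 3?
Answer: 43681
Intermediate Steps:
(-472 + (20*13 + Z))² = (-472 + (20*13 + 3))² = (-472 + (260 + 3))² = (-472 + 263)² = (-209)² = 43681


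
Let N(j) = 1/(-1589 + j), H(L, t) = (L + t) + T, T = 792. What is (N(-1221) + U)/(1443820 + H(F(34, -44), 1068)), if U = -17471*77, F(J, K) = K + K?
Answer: -1260066757/1354037840 ≈ -0.93060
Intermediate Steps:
F(J, K) = 2*K
U = -1345267
H(L, t) = 792 + L + t (H(L, t) = (L + t) + 792 = 792 + L + t)
(N(-1221) + U)/(1443820 + H(F(34, -44), 1068)) = (1/(-1589 - 1221) - 1345267)/(1443820 + (792 + 2*(-44) + 1068)) = (1/(-2810) - 1345267)/(1443820 + (792 - 88 + 1068)) = (-1/2810 - 1345267)/(1443820 + 1772) = -3780200271/2810/1445592 = -3780200271/2810*1/1445592 = -1260066757/1354037840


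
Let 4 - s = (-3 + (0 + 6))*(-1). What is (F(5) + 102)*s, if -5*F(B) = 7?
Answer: 3521/5 ≈ 704.20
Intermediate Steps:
F(B) = -7/5 (F(B) = -⅕*7 = -7/5)
s = 7 (s = 4 - (-3 + (0 + 6))*(-1) = 4 - (-3 + 6)*(-1) = 4 - 3*(-1) = 4 - 1*(-3) = 4 + 3 = 7)
(F(5) + 102)*s = (-7/5 + 102)*7 = (503/5)*7 = 3521/5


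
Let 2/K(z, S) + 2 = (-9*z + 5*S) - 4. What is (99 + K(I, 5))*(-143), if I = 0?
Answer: -269269/19 ≈ -14172.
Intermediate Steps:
K(z, S) = 2/(-6 - 9*z + 5*S) (K(z, S) = 2/(-2 + ((-9*z + 5*S) - 4)) = 2/(-2 + (-4 - 9*z + 5*S)) = 2/(-6 - 9*z + 5*S))
(99 + K(I, 5))*(-143) = (99 - 2/(6 - 5*5 + 9*0))*(-143) = (99 - 2/(6 - 25 + 0))*(-143) = (99 - 2/(-19))*(-143) = (99 - 2*(-1/19))*(-143) = (99 + 2/19)*(-143) = (1883/19)*(-143) = -269269/19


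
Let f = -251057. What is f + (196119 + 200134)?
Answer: 145196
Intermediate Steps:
f + (196119 + 200134) = -251057 + (196119 + 200134) = -251057 + 396253 = 145196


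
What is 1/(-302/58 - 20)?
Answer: -29/731 ≈ -0.039672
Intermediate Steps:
1/(-302/58 - 20) = 1/(-302*1/58 - 20) = 1/(-151/29 - 20) = 1/(-731/29) = -29/731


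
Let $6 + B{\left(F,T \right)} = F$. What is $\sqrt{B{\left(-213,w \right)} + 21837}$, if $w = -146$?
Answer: $3 \sqrt{2402} \approx 147.03$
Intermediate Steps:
$B{\left(F,T \right)} = -6 + F$
$\sqrt{B{\left(-213,w \right)} + 21837} = \sqrt{\left(-6 - 213\right) + 21837} = \sqrt{-219 + 21837} = \sqrt{21618} = 3 \sqrt{2402}$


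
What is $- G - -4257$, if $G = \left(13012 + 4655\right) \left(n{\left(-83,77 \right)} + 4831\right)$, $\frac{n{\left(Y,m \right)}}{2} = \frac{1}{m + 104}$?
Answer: $- \frac{15447483954}{181} \approx -8.5345 \cdot 10^{7}$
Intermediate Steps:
$n{\left(Y,m \right)} = \frac{2}{104 + m}$ ($n{\left(Y,m \right)} = \frac{2}{m + 104} = \frac{2}{104 + m}$)
$G = \frac{15448254471}{181}$ ($G = \left(13012 + 4655\right) \left(\frac{2}{104 + 77} + 4831\right) = 17667 \left(\frac{2}{181} + 4831\right) = 17667 \cdot \frac{874413}{181} = \frac{15448254471}{181} \approx 8.535 \cdot 10^{7}$)
$- G - -4257 = \left(-1\right) \frac{15448254471}{181} - -4257 = - \frac{15448254471}{181} + 4257 = - \frac{15447483954}{181}$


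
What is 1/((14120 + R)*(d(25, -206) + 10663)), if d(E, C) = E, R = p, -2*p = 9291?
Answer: 1/101263456 ≈ 9.8752e-9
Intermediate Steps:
p = -9291/2 (p = -½*9291 = -9291/2 ≈ -4645.5)
R = -9291/2 ≈ -4645.5
1/((14120 + R)*(d(25, -206) + 10663)) = 1/((14120 - 9291/2)*(25 + 10663)) = 1/((18949/2)*10688) = 1/101263456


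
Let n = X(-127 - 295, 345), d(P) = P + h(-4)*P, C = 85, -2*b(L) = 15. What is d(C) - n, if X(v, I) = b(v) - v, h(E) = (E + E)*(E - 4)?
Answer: 10221/2 ≈ 5110.5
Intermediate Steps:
b(L) = -15/2 (b(L) = -1/2*15 = -15/2)
h(E) = 2*E*(-4 + E) (h(E) = (2*E)*(-4 + E) = 2*E*(-4 + E))
d(P) = 65*P (d(P) = P + (2*(-4)*(-4 - 4))*P = P + (2*(-4)*(-8))*P = P + 64*P = 65*P)
X(v, I) = -15/2 - v
n = 829/2 (n = -15/2 - (-127 - 295) = -15/2 - 1*(-422) = -15/2 + 422 = 829/2 ≈ 414.50)
d(C) - n = 65*85 - 1*829/2 = 5525 - 829/2 = 10221/2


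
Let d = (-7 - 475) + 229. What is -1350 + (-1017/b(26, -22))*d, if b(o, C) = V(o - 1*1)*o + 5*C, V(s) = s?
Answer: -52411/60 ≈ -873.52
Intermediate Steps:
b(o, C) = 5*C + o*(-1 + o) (b(o, C) = (o - 1*1)*o + 5*C = (o - 1)*o + 5*C = (-1 + o)*o + 5*C = o*(-1 + o) + 5*C = 5*C + o*(-1 + o))
d = -253 (d = -482 + 229 = -253)
-1350 + (-1017/b(26, -22))*d = -1350 - 1017/(5*(-22) + 26*(-1 + 26))*(-253) = -1350 - 1017/(-110 + 26*25)*(-253) = -1350 - 1017/(-110 + 650)*(-253) = -1350 - 1017/540*(-253) = -1350 - 1017*1/540*(-253) = -1350 - 113/60*(-253) = -1350 + 28589/60 = -52411/60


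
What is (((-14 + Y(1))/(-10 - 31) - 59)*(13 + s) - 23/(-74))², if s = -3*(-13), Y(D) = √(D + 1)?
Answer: 85627236343217/9205156 + 481181844*√2/62197 ≈ 9.3130e+6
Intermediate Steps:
Y(D) = √(1 + D)
s = 39
(((-14 + Y(1))/(-10 - 31) - 59)*(13 + s) - 23/(-74))² = (((-14 + √(1 + 1))/(-10 - 31) - 59)*(13 + 39) - 23/(-74))² = (((-14 + √2)/(-41) - 59)*52 - 23*(-1/74))² = (((-14 + √2)*(-1/41) - 59)*52 + 23/74)² = (((14/41 - √2/41) - 59)*52 + 23/74)² = ((-2405/41 - √2/41)*52 + 23/74)² = ((-125060/41 - 52*√2/41) + 23/74)² = (-9253497/3034 - 52*√2/41)²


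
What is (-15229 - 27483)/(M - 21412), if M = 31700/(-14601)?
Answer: 77954739/39083539 ≈ 1.9946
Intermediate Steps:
M = -31700/14601 (M = 31700*(-1/14601) = -31700/14601 ≈ -2.1711)
(-15229 - 27483)/(M - 21412) = (-15229 - 27483)/(-31700/14601 - 21412) = -42712/(-312668312/14601) = -42712*(-14601/312668312) = 77954739/39083539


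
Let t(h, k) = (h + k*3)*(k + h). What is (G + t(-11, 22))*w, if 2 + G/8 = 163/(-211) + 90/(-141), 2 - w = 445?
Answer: -2538028955/9917 ≈ -2.5593e+5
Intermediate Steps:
t(h, k) = (h + k)*(h + 3*k) (t(h, k) = (h + 3*k)*(h + k) = (h + k)*(h + 3*k))
w = -443 (w = 2 - 1*445 = 2 - 445 = -443)
G = -270600/9917 (G = -16 + 8*(163/(-211) + 90/(-141)) = -16 + 8*(163*(-1/211) + 90*(-1/141)) = -16 + 8*(-163/211 - 30/47) = -16 + 8*(-13991/9917) = -16 - 111928/9917 = -270600/9917 ≈ -27.286)
(G + t(-11, 22))*w = (-270600/9917 + ((-11)**2 + 3*22**2 + 4*(-11)*22))*(-443) = (-270600/9917 + (121 + 3*484 - 968))*(-443) = (-270600/9917 + (121 + 1452 - 968))*(-443) = (-270600/9917 + 605)*(-443) = (5729185/9917)*(-443) = -2538028955/9917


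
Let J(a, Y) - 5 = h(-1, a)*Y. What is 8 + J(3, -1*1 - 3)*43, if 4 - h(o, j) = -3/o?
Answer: 51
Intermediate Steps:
h(o, j) = 4 + 3/o (h(o, j) = 4 - (-3)/o = 4 + 3/o)
J(a, Y) = 5 + Y (J(a, Y) = 5 + (4 + 3/(-1))*Y = 5 + (4 + 3*(-1))*Y = 5 + (4 - 3)*Y = 5 + 1*Y = 5 + Y)
8 + J(3, -1*1 - 3)*43 = 8 + (5 + (-1*1 - 3))*43 = 8 + (5 + (-1 - 3))*43 = 8 + (5 - 4)*43 = 8 + 1*43 = 8 + 43 = 51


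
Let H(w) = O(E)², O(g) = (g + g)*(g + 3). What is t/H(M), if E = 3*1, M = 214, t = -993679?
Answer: -993679/1296 ≈ -766.73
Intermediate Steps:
E = 3
O(g) = 2*g*(3 + g) (O(g) = (2*g)*(3 + g) = 2*g*(3 + g))
H(w) = 1296 (H(w) = (2*3*(3 + 3))² = (2*3*6)² = 36² = 1296)
t/H(M) = -993679/1296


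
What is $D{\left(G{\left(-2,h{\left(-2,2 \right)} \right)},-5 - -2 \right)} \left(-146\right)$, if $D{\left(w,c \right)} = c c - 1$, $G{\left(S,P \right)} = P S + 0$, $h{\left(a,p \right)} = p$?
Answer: $-1168$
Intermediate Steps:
$G{\left(S,P \right)} = P S$
$D{\left(w,c \right)} = -1 + c^{2}$ ($D{\left(w,c \right)} = c^{2} - 1 = -1 + c^{2}$)
$D{\left(G{\left(-2,h{\left(-2,2 \right)} \right)},-5 - -2 \right)} \left(-146\right) = \left(-1 + \left(-5 - -2\right)^{2}\right) \left(-146\right) = \left(-1 + \left(-5 + 2\right)^{2}\right) \left(-146\right) = \left(-1 + \left(-3\right)^{2}\right) \left(-146\right) = \left(-1 + 9\right) \left(-146\right) = 8 \left(-146\right) = -1168$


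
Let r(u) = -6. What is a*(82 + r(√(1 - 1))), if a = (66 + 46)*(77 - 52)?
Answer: 212800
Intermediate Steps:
a = 2800 (a = 112*25 = 2800)
a*(82 + r(√(1 - 1))) = 2800*(82 - 6) = 2800*76 = 212800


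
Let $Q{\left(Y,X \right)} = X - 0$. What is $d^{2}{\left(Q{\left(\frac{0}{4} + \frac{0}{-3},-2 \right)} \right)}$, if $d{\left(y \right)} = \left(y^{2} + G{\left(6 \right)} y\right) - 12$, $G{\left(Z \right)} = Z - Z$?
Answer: $64$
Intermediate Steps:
$G{\left(Z \right)} = 0$
$Q{\left(Y,X \right)} = X$ ($Q{\left(Y,X \right)} = X + 0 = X$)
$d{\left(y \right)} = -12 + y^{2}$ ($d{\left(y \right)} = \left(y^{2} + 0 y\right) - 12 = \left(y^{2} + 0\right) - 12 = y^{2} - 12 = -12 + y^{2}$)
$d^{2}{\left(Q{\left(\frac{0}{4} + \frac{0}{-3},-2 \right)} \right)} = \left(-12 + \left(-2\right)^{2}\right)^{2} = \left(-12 + 4\right)^{2} = \left(-8\right)^{2} = 64$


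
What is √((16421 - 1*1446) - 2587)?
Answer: 2*√3097 ≈ 111.30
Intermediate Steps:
√((16421 - 1*1446) - 2587) = √((16421 - 1446) - 2587) = √(14975 - 2587) = √12388 = 2*√3097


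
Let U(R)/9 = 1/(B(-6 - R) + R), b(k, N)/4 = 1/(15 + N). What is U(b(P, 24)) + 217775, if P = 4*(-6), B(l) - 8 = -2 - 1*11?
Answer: 41594674/191 ≈ 2.1777e+5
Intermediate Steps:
B(l) = -5 (B(l) = 8 + (-2 - 1*11) = 8 + (-2 - 11) = 8 - 13 = -5)
P = -24
b(k, N) = 4/(15 + N)
U(R) = 9/(-5 + R)
U(b(P, 24)) + 217775 = 9/(-5 + 4/(15 + 24)) + 217775 = 9/(-5 + 4/39) + 217775 = 9/(-191/39) + 217775 = 9*(-39/191) + 217775 = -351/191 + 217775 = 41594674/191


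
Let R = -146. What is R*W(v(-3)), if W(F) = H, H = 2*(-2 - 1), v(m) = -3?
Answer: 876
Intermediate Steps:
H = -6 (H = 2*(-3) = -6)
W(F) = -6
R*W(v(-3)) = -146*(-6) = 876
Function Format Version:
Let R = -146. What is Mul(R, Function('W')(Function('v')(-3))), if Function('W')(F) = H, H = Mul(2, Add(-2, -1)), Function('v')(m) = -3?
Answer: 876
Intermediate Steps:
H = -6 (H = Mul(2, -3) = -6)
Function('W')(F) = -6
Mul(R, Function('W')(Function('v')(-3))) = Mul(-146, -6) = 876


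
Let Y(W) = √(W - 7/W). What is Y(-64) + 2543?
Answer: 2543 + I*√4089/8 ≈ 2543.0 + 7.9932*I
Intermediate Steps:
Y(-64) + 2543 = √(-64 - 7/(-64)) + 2543 = √(-64 - 7*(-1/64)) + 2543 = √(-64 + 7/64) + 2543 = √(-4089/64) + 2543 = I*√4089/8 + 2543 = 2543 + I*√4089/8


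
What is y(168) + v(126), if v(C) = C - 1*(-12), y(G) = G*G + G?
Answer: 28530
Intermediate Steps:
y(G) = G + G² (y(G) = G² + G = G + G²)
v(C) = 12 + C (v(C) = C + 12 = 12 + C)
y(168) + v(126) = 168*(1 + 168) + (12 + 126) = 168*169 + 138 = 28392 + 138 = 28530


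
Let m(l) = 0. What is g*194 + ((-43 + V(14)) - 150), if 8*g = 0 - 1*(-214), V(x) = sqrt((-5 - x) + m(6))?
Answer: 9993/2 + I*sqrt(19) ≈ 4996.5 + 4.3589*I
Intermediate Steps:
V(x) = sqrt(-5 - x) (V(x) = sqrt((-5 - x) + 0) = sqrt(-5 - x))
g = 107/4 (g = (0 - 1*(-214))/8 = (0 + 214)/8 = (1/8)*214 = 107/4 ≈ 26.750)
g*194 + ((-43 + V(14)) - 150) = (107/4)*194 + ((-43 + sqrt(-5 - 1*14)) - 150) = 10379/2 + ((-43 + sqrt(-5 - 14)) - 150) = 10379/2 + ((-43 + sqrt(-19)) - 150) = 10379/2 + ((-43 + I*sqrt(19)) - 150) = 10379/2 + (-193 + I*sqrt(19)) = 9993/2 + I*sqrt(19)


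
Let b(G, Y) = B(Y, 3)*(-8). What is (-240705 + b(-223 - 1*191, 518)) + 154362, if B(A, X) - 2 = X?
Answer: -86383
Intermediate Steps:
B(A, X) = 2 + X
b(G, Y) = -40 (b(G, Y) = (2 + 3)*(-8) = 5*(-8) = -40)
(-240705 + b(-223 - 1*191, 518)) + 154362 = (-240705 - 40) + 154362 = -240745 + 154362 = -86383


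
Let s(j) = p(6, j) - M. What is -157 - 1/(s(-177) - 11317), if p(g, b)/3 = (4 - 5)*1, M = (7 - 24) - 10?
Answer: -1773000/11293 ≈ -157.00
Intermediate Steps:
M = -27 (M = -17 - 10 = -27)
p(g, b) = -3 (p(g, b) = 3*((4 - 5)*1) = 3*(-1*1) = 3*(-1) = -3)
s(j) = 24 (s(j) = -3 - 1*(-27) = -3 + 27 = 24)
-157 - 1/(s(-177) - 11317) = -157 - 1/(24 - 11317) = -157 - 1/(-11293) = -157 - 1*(-1/11293) = -157 + 1/11293 = -1773000/11293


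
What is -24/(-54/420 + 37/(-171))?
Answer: 287280/4129 ≈ 69.576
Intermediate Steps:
-24/(-54/420 + 37/(-171)) = -24/(-54*1/420 + 37*(-1/171)) = -24/(-9/70 - 37/171) = -24/(-4129/11970) = -24*(-11970/4129) = 287280/4129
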